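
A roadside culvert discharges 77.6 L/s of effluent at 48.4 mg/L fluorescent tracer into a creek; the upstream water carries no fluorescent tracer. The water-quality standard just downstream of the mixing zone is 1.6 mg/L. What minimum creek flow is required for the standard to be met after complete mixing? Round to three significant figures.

2270 L/s

Set C_mix = 1.6: (Q·0 + 77.60·48.40) / (Q + 77.60) = 1.6
→ Q = 77.60·(48.40 − 1.6)/(1.6 − 0) = 2270 L/s.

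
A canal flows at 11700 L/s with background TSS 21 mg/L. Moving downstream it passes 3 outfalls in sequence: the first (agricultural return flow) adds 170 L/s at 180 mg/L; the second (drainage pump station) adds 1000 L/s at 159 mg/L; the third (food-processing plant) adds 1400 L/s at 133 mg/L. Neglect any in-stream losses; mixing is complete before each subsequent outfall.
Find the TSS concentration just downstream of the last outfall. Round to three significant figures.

Outfall 1: combined Q = 11870 L/s; C = (11700·21.00 + 170.0·180.0)/11870 = 23.28 mg/L.
Outfall 2: combined Q = 12870 L/s; C = (11870·23.28 + 1000·159.0)/12870 = 33.82 mg/L.
Outfall 3: combined Q = 14270 L/s; C = (12870·33.82 + 1400·133.0)/14270 = 43.55 mg/L.

43.6 mg/L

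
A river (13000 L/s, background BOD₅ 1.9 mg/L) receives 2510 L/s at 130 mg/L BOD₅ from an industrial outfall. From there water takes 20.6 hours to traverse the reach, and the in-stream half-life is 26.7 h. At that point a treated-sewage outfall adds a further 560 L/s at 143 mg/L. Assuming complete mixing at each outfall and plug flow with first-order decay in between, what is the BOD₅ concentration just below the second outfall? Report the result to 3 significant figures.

17.8 mg/L

After mixing, C = (13000·1.900 + 2510·130.0) / 15510 = 351000/15510 = 22.63 mg/L; combined flow 15510 L/s.
Half-life 26.7 h → k = ln 2 / 26.7 = 0.02596 h⁻¹ = 0.6231 d⁻¹.
Applying C = C₀e^(−kt): 22.63 × 0.5858 = 13.26 mg/L.
At the second outfall, C = (15510·13.26 + 560.0·143.0) / (15510 + 560.0) = 17.78 mg/L.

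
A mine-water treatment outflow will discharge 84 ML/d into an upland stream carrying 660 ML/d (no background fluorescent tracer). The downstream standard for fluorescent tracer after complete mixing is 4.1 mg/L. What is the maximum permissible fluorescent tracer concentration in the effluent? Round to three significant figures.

36.3 mg/L

At the limit, (Qr·Cr + Qe·Cₑ)/(Qr + Qe) = 4.1:
Cₑ = (744.0·4.1 − 660.0·0) / 84.00 = 36.31 mg/L.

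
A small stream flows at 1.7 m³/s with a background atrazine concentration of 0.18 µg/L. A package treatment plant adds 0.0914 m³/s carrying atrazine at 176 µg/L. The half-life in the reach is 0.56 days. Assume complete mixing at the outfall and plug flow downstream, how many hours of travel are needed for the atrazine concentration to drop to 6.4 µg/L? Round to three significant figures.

Conservation of mass: C = (1.700·0.1800 + 0.09140·176.0) / 1.791 = 16.39/1.791 = 9.151 µg/L.
Half-life 0.56 d → k = ln 2 / 0.56 = 1.238 d⁻¹.
9.151·exp(−k·t) = 6.4 → t = ln(9.151/6.4)/k = 24960 s = 6.932 h.

6.93 h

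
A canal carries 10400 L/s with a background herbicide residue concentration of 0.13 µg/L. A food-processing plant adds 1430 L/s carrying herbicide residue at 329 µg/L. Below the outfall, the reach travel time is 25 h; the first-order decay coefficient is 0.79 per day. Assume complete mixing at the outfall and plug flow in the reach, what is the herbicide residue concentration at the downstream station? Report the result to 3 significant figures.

Mass balance: C = (10400·0.1300 + 1430·329.0) / 11830 = 471800/11830 = 39.88 µg/L.
Applying C = C₀e^(−kt): 39.88 × 0.4391 = 17.51 µg/L.

17.5 µg/L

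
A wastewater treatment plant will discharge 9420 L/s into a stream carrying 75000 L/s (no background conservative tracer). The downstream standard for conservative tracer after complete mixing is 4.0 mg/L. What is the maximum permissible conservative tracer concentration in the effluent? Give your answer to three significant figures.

35.8 mg/L

At the limit, (Qr·Cr + Qe·Cₑ)/(Qr + Qe) = 4.0:
Cₑ = (84420·4.0 − 75000·0) / 9420 = 35.85 mg/L.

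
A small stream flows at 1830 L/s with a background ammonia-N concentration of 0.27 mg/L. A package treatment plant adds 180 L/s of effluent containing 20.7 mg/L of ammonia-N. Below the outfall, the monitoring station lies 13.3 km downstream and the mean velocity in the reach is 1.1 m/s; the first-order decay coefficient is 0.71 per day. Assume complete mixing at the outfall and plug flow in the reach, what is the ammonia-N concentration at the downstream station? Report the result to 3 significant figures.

After mixing, C = (1830·0.2700 + 180.0·20.70) / 2010 = 4220/2010 = 2.100 mg/L.
Travel time t = 13.3·1000 / 1.1 = 12090 s = 3.359 h.
Decay over the reach: 2.100·exp(−kt) = 2.100·0.9054 = 1.901 mg/L.

1.90 mg/L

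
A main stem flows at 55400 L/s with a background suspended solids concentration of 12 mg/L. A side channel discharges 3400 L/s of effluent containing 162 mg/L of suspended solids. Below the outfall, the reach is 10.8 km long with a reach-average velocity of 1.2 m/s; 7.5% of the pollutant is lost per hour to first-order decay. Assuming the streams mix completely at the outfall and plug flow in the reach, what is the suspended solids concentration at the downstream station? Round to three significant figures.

17.0 mg/L

Conservation of mass: C = (55400·12.00 + 3400·162.0) / 58800 = 1216000/58800 = 20.67 mg/L.
Travel time t = 10.8·1000 / 1.2 = 9000 s = 2.500 h.
7.5%/h lost → k = −ln(1 − 0.075) = 0.07796 h⁻¹.
Decay over the reach: 20.67·exp(−kt) = 20.67·0.8229 = 17.01 mg/L.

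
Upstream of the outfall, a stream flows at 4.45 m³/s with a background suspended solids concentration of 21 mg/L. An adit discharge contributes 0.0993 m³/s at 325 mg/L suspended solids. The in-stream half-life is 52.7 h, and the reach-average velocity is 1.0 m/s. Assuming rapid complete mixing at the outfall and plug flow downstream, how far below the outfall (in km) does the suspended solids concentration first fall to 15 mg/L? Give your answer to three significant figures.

Mass balance: C = (4.450·21.00 + 0.09930·325.0) / 4.549 = 125.7/4.549 = 27.64 mg/L.
Half-life 52.7 h → k = ln 2 / 52.7 = 0.01315 h⁻¹ = 0.3157 d⁻¹.
Set 27.64·exp(−k·t) = 15 → t = ln(27.64/15)/k = 167300 s = 46.46 h.
Distance = v·t = 1.0·167300 = 167300 m = 167.3 km.

167 km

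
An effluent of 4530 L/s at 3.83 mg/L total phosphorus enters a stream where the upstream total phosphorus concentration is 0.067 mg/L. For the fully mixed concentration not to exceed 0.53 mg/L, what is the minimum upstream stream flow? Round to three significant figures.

Set C_mix = 0.53: (Q·0.06700 + 4530·3.830) / (Q + 4530) = 0.53
→ Q = 4530·(3.830 − 0.53)/(0.53 − 0.06700) = 32290 L/s.

32300 L/s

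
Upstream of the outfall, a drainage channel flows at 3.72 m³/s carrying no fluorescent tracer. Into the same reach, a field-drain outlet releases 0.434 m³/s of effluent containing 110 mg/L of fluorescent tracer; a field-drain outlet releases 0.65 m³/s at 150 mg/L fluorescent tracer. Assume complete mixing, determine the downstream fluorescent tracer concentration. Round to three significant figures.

30.2 mg/L

Mass balance: C = (3.720·0 + 0.4340·110.0 + 0.6500·150.0) / 4.804 = 145.2/4.804 = 30.23 mg/L.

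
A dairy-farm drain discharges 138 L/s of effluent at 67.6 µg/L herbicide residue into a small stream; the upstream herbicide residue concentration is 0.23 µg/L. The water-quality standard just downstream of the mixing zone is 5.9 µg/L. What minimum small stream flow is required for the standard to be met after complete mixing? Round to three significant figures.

1500 L/s

Set C_mix = 5.9: (Q·0.2300 + 138.0·67.60) / (Q + 138.0) = 5.9
→ Q = 138.0·(67.60 − 5.9)/(5.9 − 0.2300) = 1502 L/s.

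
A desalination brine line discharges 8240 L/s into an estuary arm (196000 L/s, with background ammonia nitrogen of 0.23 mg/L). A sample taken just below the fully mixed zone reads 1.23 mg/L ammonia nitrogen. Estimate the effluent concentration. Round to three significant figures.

Mass balance: 196000·0.2300 + 8240·Cₑ = 204200·1.230
→ Cₑ = (204200·1.230 − 196000·0.2300) / 8240 = 25.02 mg/L.

25.0 mg/L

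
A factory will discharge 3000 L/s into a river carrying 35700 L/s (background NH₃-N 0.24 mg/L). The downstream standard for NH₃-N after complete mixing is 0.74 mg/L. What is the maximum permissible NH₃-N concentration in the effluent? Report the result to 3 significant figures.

6.69 mg/L

At the limit, (Qr·Cr + Qe·Cₑ)/(Qr + Qe) = 0.74:
Cₑ = (38700·0.74 − 35700·0.2400) / 3000 = 6.690 mg/L.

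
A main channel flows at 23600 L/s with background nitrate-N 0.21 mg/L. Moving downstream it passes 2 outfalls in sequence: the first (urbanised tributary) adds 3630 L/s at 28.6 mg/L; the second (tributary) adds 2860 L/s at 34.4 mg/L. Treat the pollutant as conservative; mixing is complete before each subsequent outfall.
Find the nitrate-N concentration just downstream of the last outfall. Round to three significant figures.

Outfall 1: combined Q = 27230 L/s; C = (23600·0.2100 + 3630·28.60)/27230 = 3.995 mg/L.
Outfall 2: combined Q = 30090 L/s; C = (27230·3.995 + 2860·34.40)/30090 = 6.885 mg/L.

6.88 mg/L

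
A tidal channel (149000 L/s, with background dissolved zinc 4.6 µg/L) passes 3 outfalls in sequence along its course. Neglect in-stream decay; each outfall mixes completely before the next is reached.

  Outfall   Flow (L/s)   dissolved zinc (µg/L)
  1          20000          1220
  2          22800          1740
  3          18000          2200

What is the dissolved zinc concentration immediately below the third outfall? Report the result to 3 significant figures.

After outfall 1: Q = 149000 + 20000 = 169000 L/s; C = (149000·4.600 + 20000·1220)/169000 = 148.4 µg/L.
After outfall 2: Q = 169000 + 22800 = 191800 L/s; C = (169000·148.4 + 22800·1740)/191800 = 337.6 µg/L.
After outfall 3: Q = 191800 + 18000 = 209800 L/s; C = (191800·337.6 + 18000·2200)/209800 = 497.4 µg/L.

497 µg/L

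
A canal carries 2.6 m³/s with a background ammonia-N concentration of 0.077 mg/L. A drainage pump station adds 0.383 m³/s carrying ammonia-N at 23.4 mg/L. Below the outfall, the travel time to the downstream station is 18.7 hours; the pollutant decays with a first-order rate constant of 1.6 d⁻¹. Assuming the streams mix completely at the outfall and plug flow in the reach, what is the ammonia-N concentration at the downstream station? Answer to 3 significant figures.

0.883 mg/L

After mixing, C = (2.600·0.07700 + 0.3830·23.40) / 2.983 = 9.162/2.983 = 3.072 mg/L.
Applying C = C₀e^(−kt): 3.072 × 0.2875 = 0.8829 mg/L.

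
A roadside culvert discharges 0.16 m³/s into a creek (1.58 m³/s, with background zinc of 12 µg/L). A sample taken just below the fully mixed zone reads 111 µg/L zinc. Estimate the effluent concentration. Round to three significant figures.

1090 µg/L

Mass balance: 1.580·12.00 + 0.1600·Cₑ = 1.740·111.0
→ Cₑ = (1.740·111.0 − 1.580·12.00) / 0.1600 = 1089 µg/L.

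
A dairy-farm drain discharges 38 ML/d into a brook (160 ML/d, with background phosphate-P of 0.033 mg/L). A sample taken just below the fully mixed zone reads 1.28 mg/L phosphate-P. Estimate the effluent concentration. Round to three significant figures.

Mass balance: 160.0·0.03300 + 38.00·Cₑ = 198.0·1.280
→ Cₑ = (198.0·1.280 − 160.0·0.03300) / 38.00 = 6.531 mg/L.

6.53 mg/L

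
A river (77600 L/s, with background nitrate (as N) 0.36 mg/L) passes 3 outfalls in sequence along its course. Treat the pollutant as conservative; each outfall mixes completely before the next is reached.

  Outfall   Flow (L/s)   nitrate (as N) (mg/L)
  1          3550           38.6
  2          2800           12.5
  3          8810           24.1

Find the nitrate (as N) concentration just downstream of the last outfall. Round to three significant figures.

Below outfall 1: Q → 81150 L/s, C = (77600·0.3600 + 3550·38.60)/81150 = 2.033 mg/L.
Below outfall 2: Q → 83950 L/s, C = (81150·2.033 + 2800·12.50)/83950 = 2.382 mg/L.
Below outfall 3: Q → 92760 L/s, C = (83950·2.382 + 8810·24.10)/92760 = 4.445 mg/L.

4.44 mg/L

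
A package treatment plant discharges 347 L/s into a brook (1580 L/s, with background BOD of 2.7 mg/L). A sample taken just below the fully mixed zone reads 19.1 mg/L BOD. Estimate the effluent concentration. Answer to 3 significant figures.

Mass balance: 1580·2.700 + 347.0·Cₑ = 1927·19.10
→ Cₑ = (1927·19.10 − 1580·2.700) / 347.0 = 93.77 mg/L.

93.8 mg/L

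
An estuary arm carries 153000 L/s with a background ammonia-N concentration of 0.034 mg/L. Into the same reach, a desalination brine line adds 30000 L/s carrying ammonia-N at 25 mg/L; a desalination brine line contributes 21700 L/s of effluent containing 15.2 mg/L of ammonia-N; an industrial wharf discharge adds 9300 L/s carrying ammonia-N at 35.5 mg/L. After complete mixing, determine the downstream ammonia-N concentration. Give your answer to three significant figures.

6.61 mg/L

Flow-weighted average: C = (153000·0.03400 + 30000·25.00 + 21700·15.20 + 9300·35.50) / 214000 = 1415000/214000 = 6.613 mg/L.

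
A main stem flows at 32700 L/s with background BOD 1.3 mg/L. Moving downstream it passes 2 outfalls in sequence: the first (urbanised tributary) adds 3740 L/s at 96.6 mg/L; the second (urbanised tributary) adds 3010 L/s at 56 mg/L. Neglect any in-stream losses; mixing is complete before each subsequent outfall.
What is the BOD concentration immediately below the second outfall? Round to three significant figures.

14.5 mg/L

Outfall 1: combined Q = 36440 L/s; C = (32700·1.300 + 3740·96.60)/36440 = 11.08 mg/L.
Outfall 2: combined Q = 39450 L/s; C = (36440·11.08 + 3010·56.00)/39450 = 14.51 mg/L.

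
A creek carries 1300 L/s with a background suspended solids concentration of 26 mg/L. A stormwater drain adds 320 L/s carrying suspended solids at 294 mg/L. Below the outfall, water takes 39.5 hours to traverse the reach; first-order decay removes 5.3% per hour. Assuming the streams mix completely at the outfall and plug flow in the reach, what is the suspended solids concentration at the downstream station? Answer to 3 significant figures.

9.19 mg/L

Mass balance: C = (1300·26.00 + 320.0·294.0) / 1620 = 127900/1620 = 78.94 mg/L.
5.3%/h lost → k = −ln(1 − 0.053) = 0.05446 h⁻¹.
Applying C = C₀e^(−kt): 78.94 × 0.1164 = 9.186 mg/L.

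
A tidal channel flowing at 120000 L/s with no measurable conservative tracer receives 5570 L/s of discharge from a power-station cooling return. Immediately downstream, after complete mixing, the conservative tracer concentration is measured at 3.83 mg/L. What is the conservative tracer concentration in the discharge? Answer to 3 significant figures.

86.3 mg/L

Mass balance: 120000·0 + 5570·Cₑ = 125600·3.830
→ Cₑ = (125600·3.830 − 120000·0) / 5570 = 86.34 mg/L.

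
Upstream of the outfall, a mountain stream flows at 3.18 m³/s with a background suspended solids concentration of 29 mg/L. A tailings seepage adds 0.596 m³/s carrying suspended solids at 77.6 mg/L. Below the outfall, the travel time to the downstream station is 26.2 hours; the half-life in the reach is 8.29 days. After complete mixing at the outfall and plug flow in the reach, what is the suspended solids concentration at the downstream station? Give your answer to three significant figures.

Mass balance: C = (3.180·29.00 + 0.5960·77.60) / 3.776 = 138.5/3.776 = 36.67 mg/L.
Half-life 8.29 d → k = ln 2 / 8.29 = 0.08361 d⁻¹.
After decay, C = 36.67 × e^(−kt) = 36.67 × 0.9128 = 33.47 mg/L.

33.5 mg/L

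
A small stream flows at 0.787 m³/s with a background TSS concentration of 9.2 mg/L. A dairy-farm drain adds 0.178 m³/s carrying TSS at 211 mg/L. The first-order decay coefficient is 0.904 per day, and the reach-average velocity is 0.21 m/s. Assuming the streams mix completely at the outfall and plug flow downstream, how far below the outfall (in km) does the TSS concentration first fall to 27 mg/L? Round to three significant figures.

10.9 km

Conservation of mass: C = (0.7870·9.200 + 0.1780·211.0) / 0.9650 = 44.80/0.9650 = 46.42 mg/L.
Set 46.42·exp(−k·t) = 27 → t = ln(46.42/27)/k = 51800 s = 14.39 h.
Distance = v·t = 0.21·51800 = 10880 m = 10.88 km.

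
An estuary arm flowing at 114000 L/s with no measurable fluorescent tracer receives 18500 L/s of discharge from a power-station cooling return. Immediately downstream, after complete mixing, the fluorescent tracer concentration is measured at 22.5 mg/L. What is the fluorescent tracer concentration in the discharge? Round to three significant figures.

161 mg/L

Mass balance: 114000·0 + 18500·Cₑ = 132500·22.50
→ Cₑ = (132500·22.50 − 114000·0) / 18500 = 161.1 mg/L.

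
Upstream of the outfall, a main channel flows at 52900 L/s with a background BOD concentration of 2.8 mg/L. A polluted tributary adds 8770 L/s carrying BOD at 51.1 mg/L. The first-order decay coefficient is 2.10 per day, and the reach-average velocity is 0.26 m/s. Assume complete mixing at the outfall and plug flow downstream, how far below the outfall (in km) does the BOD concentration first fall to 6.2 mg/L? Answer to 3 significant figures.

4.75 km

Flow-weighted average: C = (52900·2.800 + 8770·51.10) / 61670 = 596300/61670 = 9.669 mg/L.
Set 9.669·exp(−k·t) = 6.2 → t = ln(9.669/6.2)/k = 18280 s = 5.078 h.
Distance = v·t = 0.26·18280 = 4753 m = 4.753 km.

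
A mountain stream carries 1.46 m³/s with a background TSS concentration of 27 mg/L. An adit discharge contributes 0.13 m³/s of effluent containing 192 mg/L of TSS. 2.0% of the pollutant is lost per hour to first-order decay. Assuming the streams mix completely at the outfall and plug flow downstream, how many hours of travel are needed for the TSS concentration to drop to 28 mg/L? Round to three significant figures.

Flow-weighted average: C = (1.460·27.00 + 0.1300·192.0) / 1.590 = 64.38/1.590 = 40.49 mg/L.
2.0%/h lost → k = −ln(1 − 0.02) = 0.02020 h⁻¹.
40.49·exp(−k·t) = 28 → t = ln(40.49/28)/k = 65730 s = 18.26 h.

18.3 h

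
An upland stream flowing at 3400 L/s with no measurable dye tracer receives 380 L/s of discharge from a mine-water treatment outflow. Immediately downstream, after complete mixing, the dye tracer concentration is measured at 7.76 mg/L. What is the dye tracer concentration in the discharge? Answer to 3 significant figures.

Mass balance: 3400·0 + 380.0·Cₑ = 3780·7.760
→ Cₑ = (3780·7.760 − 3400·0) / 380.0 = 77.19 mg/L.

77.2 mg/L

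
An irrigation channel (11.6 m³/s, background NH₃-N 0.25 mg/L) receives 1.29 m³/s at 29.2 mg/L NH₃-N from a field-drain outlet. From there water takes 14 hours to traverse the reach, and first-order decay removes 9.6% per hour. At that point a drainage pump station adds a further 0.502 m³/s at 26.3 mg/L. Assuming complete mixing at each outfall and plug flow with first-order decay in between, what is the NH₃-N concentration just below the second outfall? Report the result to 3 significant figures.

Mass balance: C = (11.60·0.2500 + 1.290·29.20) / 12.89 = 40.57/12.89 = 3.147 mg/L; combined flow 12.89 m³/s.
9.6%/h lost → k = −ln(1 − 0.096) = 0.1009 h⁻¹.
After decay, C = 3.147 × e^(−kt) = 3.147 × 0.2434 = 0.7661 mg/L.
Second outfall: C = (12.89·0.7661 + 0.5020·26.30)/13.39 = 1.723 mg/L.

1.72 mg/L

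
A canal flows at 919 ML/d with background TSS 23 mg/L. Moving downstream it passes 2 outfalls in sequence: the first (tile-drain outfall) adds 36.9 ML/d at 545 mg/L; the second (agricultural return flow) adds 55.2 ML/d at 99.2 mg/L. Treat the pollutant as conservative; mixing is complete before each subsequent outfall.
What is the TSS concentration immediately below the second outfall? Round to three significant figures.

46.2 mg/L

Below outfall 1: Q → 955.9 ML/d, C = (919.0·23.00 + 36.90·545.0)/955.9 = 43.15 mg/L.
Below outfall 2: Q → 1011 ML/d, C = (955.9·43.15 + 55.20·99.20)/1011 = 46.21 mg/L.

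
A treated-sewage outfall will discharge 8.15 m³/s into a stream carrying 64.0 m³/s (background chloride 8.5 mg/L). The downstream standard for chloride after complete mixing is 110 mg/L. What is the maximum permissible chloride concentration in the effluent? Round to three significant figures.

At the limit, (Qr·Cr + Qe·Cₑ)/(Qr + Qe) = 110:
Cₑ = (72.15·110 − 64.00·8.500) / 8.150 = 907.1 mg/L.

907 mg/L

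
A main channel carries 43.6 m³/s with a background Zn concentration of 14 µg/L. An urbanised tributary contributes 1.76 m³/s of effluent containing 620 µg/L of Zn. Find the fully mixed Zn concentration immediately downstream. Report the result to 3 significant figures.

Conservation of mass: C = (43.60·14.00 + 1.760·620.0) / 45.36 = 1702/45.36 = 37.51 µg/L.

37.5 µg/L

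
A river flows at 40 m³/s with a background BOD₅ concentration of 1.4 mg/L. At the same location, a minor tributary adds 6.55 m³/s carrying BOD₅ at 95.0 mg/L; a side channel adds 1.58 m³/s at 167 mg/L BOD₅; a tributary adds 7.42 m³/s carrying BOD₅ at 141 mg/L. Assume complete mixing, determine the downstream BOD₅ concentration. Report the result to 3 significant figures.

35.8 mg/L

After mixing, C = (40.00·1.400 + 6.550·95.00 + 1.580·167.0 + 7.420·141.0) / 55.55 = 1988/55.55 = 35.79 mg/L.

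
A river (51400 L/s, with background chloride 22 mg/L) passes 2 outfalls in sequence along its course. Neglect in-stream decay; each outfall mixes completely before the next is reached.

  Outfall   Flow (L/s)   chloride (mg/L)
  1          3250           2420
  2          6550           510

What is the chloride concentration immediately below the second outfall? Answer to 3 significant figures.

Below outfall 1: Q → 54650 L/s, C = (51400·22.00 + 3250·2420)/54650 = 164.6 mg/L.
Below outfall 2: Q → 61200 L/s, C = (54650·164.6 + 6550·510.0)/61200 = 201.6 mg/L.

202 mg/L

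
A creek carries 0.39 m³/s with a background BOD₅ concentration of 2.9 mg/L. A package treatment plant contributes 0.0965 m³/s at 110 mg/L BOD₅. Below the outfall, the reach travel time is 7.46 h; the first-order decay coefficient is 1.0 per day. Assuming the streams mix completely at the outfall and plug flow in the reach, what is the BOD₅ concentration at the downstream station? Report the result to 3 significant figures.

After mixing, C = (0.3900·2.900 + 0.09650·110.0) / 0.4865 = 11.75/0.4865 = 24.14 mg/L.
Applying C = C₀e^(−kt): 24.14 × 0.7328 = 17.69 mg/L.

17.7 mg/L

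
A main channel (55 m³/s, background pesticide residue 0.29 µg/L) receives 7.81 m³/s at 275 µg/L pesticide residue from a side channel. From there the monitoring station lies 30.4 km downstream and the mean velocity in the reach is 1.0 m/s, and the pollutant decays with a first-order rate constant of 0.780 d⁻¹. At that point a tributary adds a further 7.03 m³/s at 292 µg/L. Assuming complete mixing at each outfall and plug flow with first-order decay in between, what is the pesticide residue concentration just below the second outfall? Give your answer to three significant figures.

After mixing, C = (55.00·0.2900 + 7.810·275.0) / 62.81 = 2164/62.81 = 34.45 µg/L; combined flow 62.81 m³/s.
Travel time t = 30.4·1000 / 1.0 = 30400 s = 8.444 h.
First-order decay: C = 34.45·exp(−k·t) = 34.45·0.7600 = 26.18 µg/L.
Second outfall: C = (62.81·26.18 + 7.030·292.0)/69.84 = 52.94 µg/L.

52.9 µg/L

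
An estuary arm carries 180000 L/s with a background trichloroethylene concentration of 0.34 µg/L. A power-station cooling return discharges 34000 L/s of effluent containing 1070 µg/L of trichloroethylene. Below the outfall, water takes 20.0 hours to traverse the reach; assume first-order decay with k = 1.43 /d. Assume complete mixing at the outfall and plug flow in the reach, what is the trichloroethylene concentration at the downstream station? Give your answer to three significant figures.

Mass balance: C = (180000·0.3400 + 34000·1070) / 214000 = 36440000/214000 = 170.3 µg/L.
After decay, C = 170.3 × e^(−kt) = 170.3 × 0.3037 = 51.72 µg/L.

51.7 µg/L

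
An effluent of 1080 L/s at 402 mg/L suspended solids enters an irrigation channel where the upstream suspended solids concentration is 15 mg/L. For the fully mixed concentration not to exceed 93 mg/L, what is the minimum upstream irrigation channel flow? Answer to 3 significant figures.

Set C_mix = 93: (Q·15.00 + 1080·402.0) / (Q + 1080) = 93
→ Q = 1080·(402.0 − 93)/(93 − 15.00) = 4278 L/s.

4280 L/s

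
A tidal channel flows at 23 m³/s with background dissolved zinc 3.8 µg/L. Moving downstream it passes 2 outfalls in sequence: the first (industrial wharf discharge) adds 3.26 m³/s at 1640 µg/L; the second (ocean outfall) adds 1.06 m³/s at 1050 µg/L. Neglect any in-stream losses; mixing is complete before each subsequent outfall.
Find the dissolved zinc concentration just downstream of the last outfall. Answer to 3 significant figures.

Outfall 1: combined Q = 26.26 m³/s; C = (23.00·3.800 + 3.260·1640)/26.26 = 206.9 µg/L.
Outfall 2: combined Q = 27.32 m³/s; C = (26.26·206.9 + 1.060·1050)/27.32 = 239.6 µg/L.

240 µg/L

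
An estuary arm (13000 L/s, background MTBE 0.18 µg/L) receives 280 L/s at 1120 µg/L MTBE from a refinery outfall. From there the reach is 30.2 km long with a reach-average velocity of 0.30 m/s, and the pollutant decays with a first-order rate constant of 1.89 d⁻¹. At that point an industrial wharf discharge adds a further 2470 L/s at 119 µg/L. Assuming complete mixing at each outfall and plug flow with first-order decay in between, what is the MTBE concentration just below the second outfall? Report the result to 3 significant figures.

Flow-weighted average: C = (13000·0.1800 + 280.0·1120) / 13280 = 315900/13280 = 23.79 µg/L; combined flow 13280 L/s.
Travel time t = 30.2·1000 / 0.30 = 100700 s = 27.96 h.
Applying C = C₀e^(−kt): 23.79 × 0.1106 = 2.631 µg/L.
At the second outfall, C = (13280·2.631 + 2470·119.0) / (13280 + 2470) = 20.88 µg/L.

20.9 µg/L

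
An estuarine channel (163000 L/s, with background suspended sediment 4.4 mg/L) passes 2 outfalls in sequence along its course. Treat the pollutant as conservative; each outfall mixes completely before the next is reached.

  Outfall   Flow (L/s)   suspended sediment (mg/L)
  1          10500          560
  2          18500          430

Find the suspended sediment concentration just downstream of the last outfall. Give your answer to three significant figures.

After outfall 1: Q = 163000 + 10500 = 173500 L/s; C = (163000·4.400 + 10500·560.0)/173500 = 38.02 mg/L.
After outfall 2: Q = 173500 + 18500 = 192000 L/s; C = (173500·38.02 + 18500·430.0)/192000 = 75.79 mg/L.

75.8 mg/L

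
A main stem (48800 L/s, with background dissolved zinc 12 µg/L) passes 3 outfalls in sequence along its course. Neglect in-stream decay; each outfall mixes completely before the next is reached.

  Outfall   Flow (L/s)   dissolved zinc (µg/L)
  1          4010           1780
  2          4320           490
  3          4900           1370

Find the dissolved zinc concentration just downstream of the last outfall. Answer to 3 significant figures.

267 µg/L

After outfall 1: Q = 48800 + 4010 = 52810 L/s; C = (48800·12.00 + 4010·1780)/52810 = 146.2 µg/L.
After outfall 2: Q = 52810 + 4320 = 57130 L/s; C = (52810·146.2 + 4320·490.0)/57130 = 172.2 µg/L.
After outfall 3: Q = 57130 + 4900 = 62030 L/s; C = (57130·172.2 + 4900·1370)/62030 = 266.9 µg/L.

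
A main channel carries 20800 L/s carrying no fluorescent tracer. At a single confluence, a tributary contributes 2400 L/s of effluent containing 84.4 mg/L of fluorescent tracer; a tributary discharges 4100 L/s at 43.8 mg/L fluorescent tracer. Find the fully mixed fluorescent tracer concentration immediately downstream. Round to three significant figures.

14.0 mg/L

Flow-weighted average: C = (20800·0 + 2400·84.40 + 4100·43.80) / 27300 = 382100/27300 = 14.00 mg/L.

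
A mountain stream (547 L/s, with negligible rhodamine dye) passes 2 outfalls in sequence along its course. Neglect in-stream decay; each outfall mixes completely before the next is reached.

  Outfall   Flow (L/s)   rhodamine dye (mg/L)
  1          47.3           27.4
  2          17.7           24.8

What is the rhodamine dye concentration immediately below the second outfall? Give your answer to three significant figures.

Below outfall 1: Q → 594.3 L/s, C = (547.0·0 + 47.30·27.40)/594.3 = 2.181 mg/L.
Below outfall 2: Q → 612.0 L/s, C = (594.3·2.181 + 17.70·24.80)/612.0 = 2.835 mg/L.

2.83 mg/L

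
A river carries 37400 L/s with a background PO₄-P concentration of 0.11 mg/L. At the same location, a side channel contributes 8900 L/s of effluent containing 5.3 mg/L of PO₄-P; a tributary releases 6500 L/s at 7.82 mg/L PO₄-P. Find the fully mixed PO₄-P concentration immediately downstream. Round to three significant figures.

Conservation of mass: C = (37400·0.1100 + 8900·5.300 + 6500·7.820) / 52800 = 102100/52800 = 1.934 mg/L.

1.93 mg/L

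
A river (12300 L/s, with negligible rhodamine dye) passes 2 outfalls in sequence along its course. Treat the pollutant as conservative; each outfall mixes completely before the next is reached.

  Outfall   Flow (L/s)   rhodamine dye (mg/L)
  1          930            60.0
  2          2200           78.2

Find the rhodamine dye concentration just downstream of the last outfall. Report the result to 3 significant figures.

14.8 mg/L

After outfall 1: Q = 12300 + 930.0 = 13230 L/s; C = (12300·0 + 930.0·60.00)/13230 = 4.218 mg/L.
After outfall 2: Q = 13230 + 2200 = 15430 L/s; C = (13230·4.218 + 2200·78.20)/15430 = 14.77 mg/L.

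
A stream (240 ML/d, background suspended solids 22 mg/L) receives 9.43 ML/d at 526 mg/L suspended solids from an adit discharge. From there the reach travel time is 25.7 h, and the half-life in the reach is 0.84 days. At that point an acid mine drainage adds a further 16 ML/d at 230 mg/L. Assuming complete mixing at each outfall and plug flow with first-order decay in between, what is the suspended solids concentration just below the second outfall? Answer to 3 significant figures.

29.8 mg/L

After mixing, C = (240.0·22.00 + 9.430·526.0) / 249.4 = 10240/249.4 = 41.05 mg/L; combined flow 249.4 ML/d.
Half-life 0.84 d → k = ln 2 / 0.84 = 0.8252 d⁻¹.
After decay, C = 41.05 × e^(−kt) = 41.05 × 0.4133 = 16.97 mg/L.
Second outfall: C = (249.4·16.97 + 16.00·230.0)/265.4 = 29.81 mg/L.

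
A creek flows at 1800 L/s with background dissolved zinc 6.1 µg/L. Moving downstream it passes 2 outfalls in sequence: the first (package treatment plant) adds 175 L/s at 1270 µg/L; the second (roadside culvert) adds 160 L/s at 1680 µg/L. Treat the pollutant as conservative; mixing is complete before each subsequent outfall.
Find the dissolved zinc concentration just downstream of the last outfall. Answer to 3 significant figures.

Outfall 1: combined Q = 1975 L/s; C = (1800·6.100 + 175.0·1270)/1975 = 118.1 µg/L.
Outfall 2: combined Q = 2135 L/s; C = (1975·118.1 + 160.0·1680)/2135 = 235.1 µg/L.

235 µg/L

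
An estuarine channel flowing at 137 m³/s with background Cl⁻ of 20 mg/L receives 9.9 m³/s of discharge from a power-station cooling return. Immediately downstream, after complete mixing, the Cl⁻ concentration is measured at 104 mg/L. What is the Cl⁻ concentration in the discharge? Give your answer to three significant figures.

1270 mg/L

Mass balance: 137.0·20.00 + 9.900·Cₑ = 146.9·104.0
→ Cₑ = (146.9·104.0 − 137.0·20.00) / 9.900 = 1266 mg/L.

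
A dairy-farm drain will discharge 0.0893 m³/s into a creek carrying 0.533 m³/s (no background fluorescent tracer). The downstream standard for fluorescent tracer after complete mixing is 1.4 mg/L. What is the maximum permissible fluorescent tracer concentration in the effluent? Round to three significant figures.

At the limit, (Qr·Cr + Qe·Cₑ)/(Qr + Qe) = 1.4:
Cₑ = (0.6223·1.4 − 0.5330·0) / 0.08930 = 9.756 mg/L.

9.76 mg/L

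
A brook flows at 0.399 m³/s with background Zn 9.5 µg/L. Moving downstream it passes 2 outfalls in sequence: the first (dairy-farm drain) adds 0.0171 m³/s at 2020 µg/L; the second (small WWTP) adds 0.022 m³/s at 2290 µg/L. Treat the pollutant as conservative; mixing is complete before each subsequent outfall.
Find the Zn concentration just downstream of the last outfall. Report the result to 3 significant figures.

202 µg/L

After outfall 1: Q = 0.3990 + 0.01710 = 0.4161 m³/s; C = (0.3990·9.500 + 0.01710·2020)/0.4161 = 92.12 µg/L.
After outfall 2: Q = 0.4161 + 0.02200 = 0.4381 m³/s; C = (0.4161·92.12 + 0.02200·2290)/0.4381 = 202.5 µg/L.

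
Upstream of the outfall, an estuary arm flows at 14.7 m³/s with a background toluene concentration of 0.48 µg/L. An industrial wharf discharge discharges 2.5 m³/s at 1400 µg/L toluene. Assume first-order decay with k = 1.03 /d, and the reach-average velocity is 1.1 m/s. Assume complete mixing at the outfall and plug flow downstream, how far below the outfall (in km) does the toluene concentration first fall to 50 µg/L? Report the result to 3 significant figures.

Mass balance: C = (14.70·0.4800 + 2.500·1400) / 17.20 = 3507/17.20 = 203.9 µg/L.
Set 203.9·exp(−k·t) = 50 → t = ln(203.9/50)/k = 117900 s = 32.75 h.
Distance = v·t = 1.1·117900 = 129700 m = 129.7 km.

130 km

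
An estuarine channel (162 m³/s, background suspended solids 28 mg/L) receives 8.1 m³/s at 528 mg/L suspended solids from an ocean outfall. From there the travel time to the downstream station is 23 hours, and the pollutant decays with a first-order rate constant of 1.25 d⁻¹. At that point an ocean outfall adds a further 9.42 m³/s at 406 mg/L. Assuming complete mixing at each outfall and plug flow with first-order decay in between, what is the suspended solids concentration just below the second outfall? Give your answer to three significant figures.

Conservation of mass: C = (162.0·28.00 + 8.100·528.0) / 170.1 = 8813/170.1 = 51.81 mg/L; combined flow 170.1 m³/s.
Applying C = C₀e^(−kt): 51.81 × 0.3018 = 15.64 mg/L.
At the second outfall, C = (170.1·15.64 + 9.420·406.0) / (170.1 + 9.420) = 36.12 mg/L.

36.1 mg/L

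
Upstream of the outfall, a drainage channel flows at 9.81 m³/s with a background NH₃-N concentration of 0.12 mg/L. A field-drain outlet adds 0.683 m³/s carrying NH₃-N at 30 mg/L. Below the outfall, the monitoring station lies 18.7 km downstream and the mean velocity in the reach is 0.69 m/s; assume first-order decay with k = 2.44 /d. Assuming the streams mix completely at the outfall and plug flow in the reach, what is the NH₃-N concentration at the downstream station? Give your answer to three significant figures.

Mass balance: C = (9.810·0.1200 + 0.6830·30.00) / 10.49 = 21.67/10.49 = 2.065 mg/L.
Travel time t = 18.7·1000 / 0.69 = 27100 s = 7.528 h.
First-order decay: C = 2.065·exp(−k·t) = 2.065·0.4652 = 0.9605 mg/L.

0.961 mg/L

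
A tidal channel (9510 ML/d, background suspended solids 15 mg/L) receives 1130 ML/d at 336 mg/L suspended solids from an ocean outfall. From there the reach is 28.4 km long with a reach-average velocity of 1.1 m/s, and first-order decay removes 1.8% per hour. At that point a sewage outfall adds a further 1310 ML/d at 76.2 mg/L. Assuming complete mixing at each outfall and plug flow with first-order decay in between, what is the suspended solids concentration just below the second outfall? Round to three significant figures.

46.7 mg/L

Conservation of mass: C = (9510·15.00 + 1130·336.0) / 10640 = 522300/10640 = 49.09 mg/L; combined flow 10640 ML/d.
Travel time t = 28.4·1000 / 1.1 = 25820 s = 7.172 h.
1.8%/h lost → k = −ln(1 − 0.018) = 0.01816 h⁻¹.
After decay, C = 49.09 × e^(−kt) = 49.09 × 0.8779 = 43.10 mg/L.
Second outfall: C = (10640·43.10 + 1310·76.20)/11950 = 46.72 mg/L.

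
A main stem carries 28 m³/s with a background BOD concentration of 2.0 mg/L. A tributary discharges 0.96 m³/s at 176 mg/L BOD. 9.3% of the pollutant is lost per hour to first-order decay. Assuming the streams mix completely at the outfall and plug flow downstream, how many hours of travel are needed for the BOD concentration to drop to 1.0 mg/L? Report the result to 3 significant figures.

21.0 h

Mass balance: C = (28.00·2.000 + 0.9600·176.0) / 28.96 = 225.0/28.96 = 7.768 mg/L.
9.3%/h lost → k = −ln(1 − 0.093) = 0.09761 h⁻¹.
7.768·exp(−k·t) = 1.0 → t = ln(7.768/1.0)/k = 75610 s = 21.00 h.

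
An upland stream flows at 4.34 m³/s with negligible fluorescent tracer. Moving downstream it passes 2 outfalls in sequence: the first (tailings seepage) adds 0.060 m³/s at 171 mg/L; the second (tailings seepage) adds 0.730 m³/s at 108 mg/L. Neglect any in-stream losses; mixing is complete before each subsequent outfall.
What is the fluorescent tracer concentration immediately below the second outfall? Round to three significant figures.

17.4 mg/L

Below outfall 1: Q → 4.400 m³/s, C = (4.340·0 + 0.06000·171.0)/4.400 = 2.332 mg/L.
Below outfall 2: Q → 5.130 m³/s, C = (4.400·2.332 + 0.7300·108.0)/5.130 = 17.37 mg/L.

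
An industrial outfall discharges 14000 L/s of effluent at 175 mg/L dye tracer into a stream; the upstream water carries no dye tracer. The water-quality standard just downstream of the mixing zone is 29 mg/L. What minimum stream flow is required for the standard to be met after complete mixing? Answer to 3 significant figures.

Set C_mix = 29: (Q·0 + 14000·175.0) / (Q + 14000) = 29
→ Q = 14000·(175.0 − 29)/(29 − 0) = 70480 L/s.

70500 L/s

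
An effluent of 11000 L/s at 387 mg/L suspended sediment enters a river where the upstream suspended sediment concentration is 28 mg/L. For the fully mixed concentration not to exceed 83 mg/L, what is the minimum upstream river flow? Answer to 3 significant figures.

60800 L/s

Set C_mix = 83: (Q·28.00 + 11000·387.0) / (Q + 11000) = 83
→ Q = 11000·(387.0 − 83)/(83 − 28.00) = 60800 L/s.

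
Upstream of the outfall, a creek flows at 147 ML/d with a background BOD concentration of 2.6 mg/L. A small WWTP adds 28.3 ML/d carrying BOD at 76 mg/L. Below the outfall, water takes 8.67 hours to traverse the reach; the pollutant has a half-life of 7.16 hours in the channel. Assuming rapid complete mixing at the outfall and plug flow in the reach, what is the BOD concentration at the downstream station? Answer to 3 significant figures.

6.24 mg/L

Mixed concentration C = ΣQC/ΣQ = (147.0·2.600 + 28.30·76.00) / 175.3 = 2533/175.3 = 14.45 mg/L.
Half-life 7.16 h → k = ln 2 / 7.16 = 0.09681 h⁻¹ = 2.323 d⁻¹.
Applying C = C₀e^(−kt): 14.45 × 0.4320 = 6.242 mg/L.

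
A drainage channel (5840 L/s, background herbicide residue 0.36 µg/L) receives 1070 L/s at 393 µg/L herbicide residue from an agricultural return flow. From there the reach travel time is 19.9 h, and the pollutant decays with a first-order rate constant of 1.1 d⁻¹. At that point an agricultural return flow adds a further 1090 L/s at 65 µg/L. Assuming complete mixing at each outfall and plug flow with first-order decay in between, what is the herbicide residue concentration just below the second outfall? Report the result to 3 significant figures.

After mixing, C = (5840·0.3600 + 1070·393.0) / 6910 = 422600/6910 = 61.16 µg/L; combined flow 6910 L/s.
Applying C = C₀e^(−kt): 61.16 × 0.4017 = 24.57 µg/L.
At the second outfall, C = (6910·24.57 + 1090·65.00) / (6910 + 1090) = 30.08 µg/L.

30.1 µg/L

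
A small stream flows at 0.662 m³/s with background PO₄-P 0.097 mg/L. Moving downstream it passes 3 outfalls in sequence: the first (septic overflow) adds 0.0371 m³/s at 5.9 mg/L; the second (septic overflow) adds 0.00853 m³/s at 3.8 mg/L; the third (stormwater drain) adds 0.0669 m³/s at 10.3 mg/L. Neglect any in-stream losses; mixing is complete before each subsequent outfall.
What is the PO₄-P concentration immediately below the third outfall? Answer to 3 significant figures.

Below outfall 1: Q → 0.6991 m³/s, C = (0.6620·0.09700 + 0.03710·5.900)/0.6991 = 0.4050 mg/L.
Below outfall 2: Q → 0.7076 m³/s, C = (0.6991·0.4050 + 0.008530·3.800)/0.7076 = 0.4459 mg/L.
Below outfall 3: Q → 0.7745 m³/s, C = (0.7076·0.4459 + 0.06690·10.30)/0.7745 = 1.297 mg/L.

1.30 mg/L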